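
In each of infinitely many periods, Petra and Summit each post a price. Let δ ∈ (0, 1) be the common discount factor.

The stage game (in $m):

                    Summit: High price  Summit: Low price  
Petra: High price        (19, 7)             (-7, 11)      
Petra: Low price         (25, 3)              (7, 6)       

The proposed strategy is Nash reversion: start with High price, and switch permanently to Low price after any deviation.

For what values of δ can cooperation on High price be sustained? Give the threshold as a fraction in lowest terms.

4/5

Petra's threshold: (25−19)/(25−7) = 1/3.
Summit's threshold: (11−7)/(11−6) = 4/5.
1/3 < 4/5, so Summit binds and δ* = 4/5.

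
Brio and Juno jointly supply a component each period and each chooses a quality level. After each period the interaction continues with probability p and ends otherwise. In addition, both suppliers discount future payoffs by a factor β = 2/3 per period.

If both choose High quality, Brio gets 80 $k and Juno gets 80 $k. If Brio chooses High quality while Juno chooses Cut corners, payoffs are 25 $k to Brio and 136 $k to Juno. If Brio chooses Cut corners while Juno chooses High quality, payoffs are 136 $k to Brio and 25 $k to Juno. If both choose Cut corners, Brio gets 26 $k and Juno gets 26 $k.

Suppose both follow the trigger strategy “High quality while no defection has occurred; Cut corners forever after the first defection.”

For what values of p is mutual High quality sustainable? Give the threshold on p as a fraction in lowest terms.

42/55

Expected continuation weight on next period's payoff is β·p = 2/3·p, which plays the role of the discount factor.
Cooperation requires 2/3·p ≥ (136−80)/(136−26) = 28/55, hence p ≥ 42/55.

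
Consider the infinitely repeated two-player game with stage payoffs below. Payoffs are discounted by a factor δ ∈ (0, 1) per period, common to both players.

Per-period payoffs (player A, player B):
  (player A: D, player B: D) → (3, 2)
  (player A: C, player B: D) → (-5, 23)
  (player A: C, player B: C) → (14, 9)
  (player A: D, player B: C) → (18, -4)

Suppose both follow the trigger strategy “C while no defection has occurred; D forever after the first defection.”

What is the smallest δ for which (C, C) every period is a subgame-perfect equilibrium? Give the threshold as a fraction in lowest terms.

player A: cooperation gives 14 each period; deviation gives 18 once then 3 forever.
  14/(1−δ) ≥ 18 + 3δ/(1−δ) ⇒ δ ≥ 4/15.
player B: cooperation gives 9 each period; deviation gives 23 once then 2 forever.
  δ ≥ 14/21 = 2/3.
Both must hold, so the binding constraint is player B's: δ ≥ 2/3.

2/3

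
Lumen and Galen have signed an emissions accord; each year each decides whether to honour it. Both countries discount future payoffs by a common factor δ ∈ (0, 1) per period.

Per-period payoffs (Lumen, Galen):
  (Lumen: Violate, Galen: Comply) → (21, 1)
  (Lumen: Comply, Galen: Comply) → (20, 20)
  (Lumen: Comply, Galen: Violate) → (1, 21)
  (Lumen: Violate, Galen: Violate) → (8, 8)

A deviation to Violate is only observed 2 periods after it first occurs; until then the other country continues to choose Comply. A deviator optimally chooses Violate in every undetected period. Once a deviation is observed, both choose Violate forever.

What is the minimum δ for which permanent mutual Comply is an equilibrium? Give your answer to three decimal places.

0.277

The best deviation is to choose Violate for all 2 undetected periods, earning 21 each, then 8 forever once detected.
Deviation value: 21(1−δ^2)/(1−δ) + 8δ^2/(1−δ); cooperation value: 20/(1−δ).
IC: 20 ≥ 21(1−δ^2) + 8δ^2 = 21 − 13δ^2.
So δ^2 ≥ 1/13, giving δ ≥ (1/13)^(1/2) ≈ 0.277.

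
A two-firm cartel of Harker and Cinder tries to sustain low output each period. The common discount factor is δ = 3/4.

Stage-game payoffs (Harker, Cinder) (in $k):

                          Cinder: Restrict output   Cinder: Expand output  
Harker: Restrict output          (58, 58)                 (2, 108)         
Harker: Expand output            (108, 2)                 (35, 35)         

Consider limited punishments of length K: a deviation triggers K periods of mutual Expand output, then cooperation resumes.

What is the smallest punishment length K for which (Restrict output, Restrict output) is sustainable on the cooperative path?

5

IC: δ(1−δ^K)/(1−δ) ≥ (108−58)/(58−35) = 50/23.
With δ = 3/4: need 1 − δ^K ≥ 50/23·(1−3/4)/(3/4), i.e. δ^K ≤ 0.2754.
Since (3/4)^4 = 0.3164 and (3/4)^5 = 0.2373, the smallest such K is 5.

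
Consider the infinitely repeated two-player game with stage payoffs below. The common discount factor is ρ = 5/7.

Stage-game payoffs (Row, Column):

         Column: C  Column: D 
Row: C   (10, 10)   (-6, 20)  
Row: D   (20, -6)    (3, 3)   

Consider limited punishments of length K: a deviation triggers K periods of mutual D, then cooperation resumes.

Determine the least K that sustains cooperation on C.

No profitable deviation requires (10−3)(ρ+…+ρ^K) ≥ 20−10, i.e. ρ+…+ρ^K ≥ 10/7 ≈ 1.4286.
With ρ = 5/7, the partial sums are K=1: 0.7143, K=2: 1.2245, K=3: 1.5889.
K = 3 is the first length at which the sum reaches 1.4286.

3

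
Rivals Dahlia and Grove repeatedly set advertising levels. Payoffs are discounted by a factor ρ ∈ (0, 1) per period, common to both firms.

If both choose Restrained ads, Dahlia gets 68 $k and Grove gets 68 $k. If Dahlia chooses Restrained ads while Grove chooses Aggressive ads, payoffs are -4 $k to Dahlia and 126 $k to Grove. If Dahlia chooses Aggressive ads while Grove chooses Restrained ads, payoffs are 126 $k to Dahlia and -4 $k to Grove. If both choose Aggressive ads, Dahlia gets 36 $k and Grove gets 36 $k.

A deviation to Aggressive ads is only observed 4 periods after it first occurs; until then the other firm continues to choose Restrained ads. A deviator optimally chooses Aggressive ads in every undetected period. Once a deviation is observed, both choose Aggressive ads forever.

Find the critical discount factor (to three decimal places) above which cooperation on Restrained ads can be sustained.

0.896

The best deviation is to choose Aggressive ads for all 4 undetected periods, earning 126 each, then 36 forever once detected.
Deviation value: 126(1−ρ^4)/(1−ρ) + 36ρ^4/(1−ρ); cooperation value: 68/(1−ρ).
IC: 68 ≥ 126(1−ρ^4) + 36ρ^4 = 126 − 90ρ^4.
So ρ^4 ≥ 58/90 = 29/45, giving ρ ≥ (29/45)^(1/4) ≈ 0.896.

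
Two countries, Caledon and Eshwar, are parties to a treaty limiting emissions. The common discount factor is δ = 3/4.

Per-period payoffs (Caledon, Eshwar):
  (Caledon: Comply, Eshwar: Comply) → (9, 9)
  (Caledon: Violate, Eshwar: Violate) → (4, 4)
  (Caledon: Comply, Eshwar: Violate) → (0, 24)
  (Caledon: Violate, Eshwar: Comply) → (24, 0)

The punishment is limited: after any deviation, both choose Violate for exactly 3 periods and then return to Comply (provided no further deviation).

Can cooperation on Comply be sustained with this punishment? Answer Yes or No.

Comparing payoff streams over the 4 periods until play realigns: cooperate → 9(1+δ+…+δ^3); deviate → 24 + 4(δ+…+δ^3).
Cooperation is sustained iff (9−4)(δ+…+δ^3) ≥ 24−9.
δ+…+δ^3 = 3/4·(1−(3/4)^3)/(1−3/4) = 1.7344, and (24−9)/(9−4) = 3.0000.
1.7344 < 3.0000, so cooperation is not sustainable.

No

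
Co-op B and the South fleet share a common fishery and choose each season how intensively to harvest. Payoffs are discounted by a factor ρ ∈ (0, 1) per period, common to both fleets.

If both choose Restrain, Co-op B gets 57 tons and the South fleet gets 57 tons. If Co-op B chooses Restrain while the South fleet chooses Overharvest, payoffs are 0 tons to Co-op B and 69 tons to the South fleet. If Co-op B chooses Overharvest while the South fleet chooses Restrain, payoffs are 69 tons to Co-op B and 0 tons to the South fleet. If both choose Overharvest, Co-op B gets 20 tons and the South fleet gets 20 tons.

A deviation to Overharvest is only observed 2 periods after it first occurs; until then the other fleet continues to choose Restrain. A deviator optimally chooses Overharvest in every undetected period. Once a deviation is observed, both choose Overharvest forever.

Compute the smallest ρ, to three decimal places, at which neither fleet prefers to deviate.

The best deviation is to choose Overharvest for all 2 undetected periods, earning 69 each, then 20 forever once detected.
Deviation value: 69(1−ρ^2)/(1−ρ) + 20ρ^2/(1−ρ); cooperation value: 57/(1−ρ).
IC: 57 ≥ 69(1−ρ^2) + 20ρ^2 = 69 − 49ρ^2.
So ρ^2 ≥ 12/49, giving ρ ≥ (12/49)^(1/2) ≈ 0.495.

0.495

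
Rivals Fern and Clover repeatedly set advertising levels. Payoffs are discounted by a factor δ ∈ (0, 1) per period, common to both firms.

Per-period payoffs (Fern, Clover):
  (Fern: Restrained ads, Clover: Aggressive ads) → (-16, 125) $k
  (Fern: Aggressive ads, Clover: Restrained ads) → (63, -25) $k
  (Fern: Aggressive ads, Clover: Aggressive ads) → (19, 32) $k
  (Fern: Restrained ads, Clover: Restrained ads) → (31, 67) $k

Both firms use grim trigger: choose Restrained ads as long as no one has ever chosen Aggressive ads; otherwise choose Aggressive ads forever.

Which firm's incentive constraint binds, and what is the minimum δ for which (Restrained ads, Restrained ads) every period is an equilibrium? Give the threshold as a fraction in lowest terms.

Fern; δ ≥ 8/11

Fern: cooperation gives 31 each period; deviation gives 63 once then 19 forever.
  31/(1−δ) ≥ 63 + 19δ/(1−δ) ⇒ δ ≥ 32/44 = 8/11.
Clover: cooperation gives 67 each period; deviation gives 125 once then 32 forever.
  δ ≥ 58/93.
Both must hold, so the binding constraint is Fern's: δ ≥ 8/11.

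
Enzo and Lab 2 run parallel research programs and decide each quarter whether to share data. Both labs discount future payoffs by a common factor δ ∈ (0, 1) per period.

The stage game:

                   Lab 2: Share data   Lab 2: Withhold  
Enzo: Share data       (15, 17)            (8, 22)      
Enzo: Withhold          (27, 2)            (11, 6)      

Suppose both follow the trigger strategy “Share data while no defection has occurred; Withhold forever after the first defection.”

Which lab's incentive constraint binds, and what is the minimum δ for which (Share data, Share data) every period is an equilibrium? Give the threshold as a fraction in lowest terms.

Enzo; δ ≥ 3/4

Enzo: cooperation gives 15 each period; deviation gives 27 once then 11 forever.
  15/(1−δ) ≥ 27 + 11δ/(1−δ) ⇒ δ ≥ 12/16 = 3/4.
Lab 2: cooperation gives 17 each period; deviation gives 22 once then 6 forever.
  δ ≥ 5/16.
Both must hold, so the binding constraint is Enzo's: δ ≥ 3/4.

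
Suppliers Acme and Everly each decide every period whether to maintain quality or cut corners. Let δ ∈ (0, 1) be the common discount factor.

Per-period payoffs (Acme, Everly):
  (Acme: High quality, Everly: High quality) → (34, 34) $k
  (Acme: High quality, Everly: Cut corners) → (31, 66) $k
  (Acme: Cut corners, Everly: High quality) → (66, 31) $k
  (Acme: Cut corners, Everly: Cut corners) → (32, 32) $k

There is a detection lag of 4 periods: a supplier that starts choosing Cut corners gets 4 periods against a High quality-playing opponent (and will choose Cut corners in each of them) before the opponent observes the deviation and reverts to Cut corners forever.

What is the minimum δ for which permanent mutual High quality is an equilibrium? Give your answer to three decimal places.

The best deviation is to choose Cut corners for all 4 undetected periods, earning 66 each, then 32 forever once detected.
Deviation value: 66(1−δ^4)/(1−δ) + 32δ^4/(1−δ); cooperation value: 34/(1−δ).
IC: 34 ≥ 66(1−δ^4) + 32δ^4 = 66 − 34δ^4.
So δ^4 ≥ 32/34 = 16/17, giving δ ≥ (16/17)^(1/4) ≈ 0.985.

0.985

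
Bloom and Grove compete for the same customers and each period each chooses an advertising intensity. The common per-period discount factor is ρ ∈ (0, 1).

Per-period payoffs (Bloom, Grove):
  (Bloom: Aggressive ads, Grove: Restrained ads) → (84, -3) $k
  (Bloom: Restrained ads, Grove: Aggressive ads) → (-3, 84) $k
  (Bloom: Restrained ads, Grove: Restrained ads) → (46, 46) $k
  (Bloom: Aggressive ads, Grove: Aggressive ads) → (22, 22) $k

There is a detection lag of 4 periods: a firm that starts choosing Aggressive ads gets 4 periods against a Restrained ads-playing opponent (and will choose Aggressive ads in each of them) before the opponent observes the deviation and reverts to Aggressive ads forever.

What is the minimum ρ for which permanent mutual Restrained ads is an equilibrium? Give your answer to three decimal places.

0.885

A deviator earns 84 for 4 periods, then 22 forever; cooperating earns 46 forever. Multiplying the IC by (1−ρ):
46 ≥ 84(1−ρ^4) + 22ρ^4, so 62·ρ^4 ≥ 38 and ρ^4 ≥ 19/31.
ρ ≥ (19/31)^(1/4) ≈ 0.885.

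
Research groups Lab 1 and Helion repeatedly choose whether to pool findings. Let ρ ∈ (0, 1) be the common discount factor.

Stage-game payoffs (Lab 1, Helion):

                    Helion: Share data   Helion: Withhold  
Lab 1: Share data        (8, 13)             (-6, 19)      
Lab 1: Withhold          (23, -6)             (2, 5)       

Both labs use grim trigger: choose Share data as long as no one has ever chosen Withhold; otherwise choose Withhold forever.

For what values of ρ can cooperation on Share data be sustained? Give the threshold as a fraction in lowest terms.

For Lab 1: deviation gain 23−8 = 15, per-period punishment loss 8−2 = 6. IC gives ρ ≥ 15/21 = 5/7.
For Helion: gain 6, loss 8 per period, so ρ ≥ 6/14 = 3/7.
The tighter constraint is Lab 1's, so cooperation needs ρ ≥ 5/7.

5/7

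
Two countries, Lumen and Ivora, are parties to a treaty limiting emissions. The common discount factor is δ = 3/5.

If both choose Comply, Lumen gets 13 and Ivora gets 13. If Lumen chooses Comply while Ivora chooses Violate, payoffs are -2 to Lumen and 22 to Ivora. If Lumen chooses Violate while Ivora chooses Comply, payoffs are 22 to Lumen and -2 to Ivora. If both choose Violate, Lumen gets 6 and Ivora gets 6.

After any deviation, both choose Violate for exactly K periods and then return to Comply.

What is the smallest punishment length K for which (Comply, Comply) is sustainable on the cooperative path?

4

IC: δ(1−δ^K)/(1−δ) ≥ (22−13)/(13−6) = 9/7.
With δ = 3/5: need 1 − δ^K ≥ 9/7·(1−3/5)/(3/5), i.e. δ^K ≤ 0.1429.
Since (3/5)^3 = 0.2160 and (3/5)^4 = 0.1296, the smallest such K is 4.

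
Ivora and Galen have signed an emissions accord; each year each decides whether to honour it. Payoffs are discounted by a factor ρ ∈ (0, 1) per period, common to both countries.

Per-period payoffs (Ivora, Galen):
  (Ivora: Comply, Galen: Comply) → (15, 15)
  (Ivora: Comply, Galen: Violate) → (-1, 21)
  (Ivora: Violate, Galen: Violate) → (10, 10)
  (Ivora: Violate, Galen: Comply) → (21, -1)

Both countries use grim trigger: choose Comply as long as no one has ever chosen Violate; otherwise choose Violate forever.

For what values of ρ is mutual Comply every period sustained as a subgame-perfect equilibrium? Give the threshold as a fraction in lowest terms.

15/(1−ρ) ≥ 21 + 10ρ/(1−ρ)
15 ≥ 21 − 11ρ
ρ ≥ 6/11.

6/11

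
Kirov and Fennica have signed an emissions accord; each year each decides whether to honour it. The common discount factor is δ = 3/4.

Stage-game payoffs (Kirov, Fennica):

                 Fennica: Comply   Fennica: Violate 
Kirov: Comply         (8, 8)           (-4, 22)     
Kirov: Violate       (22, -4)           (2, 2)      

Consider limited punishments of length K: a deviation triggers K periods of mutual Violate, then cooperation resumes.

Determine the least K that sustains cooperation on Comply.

IC: δ(1−δ^K)/(1−δ) ≥ (22−8)/(8−2) = 7/3.
With δ = 3/4: need 1 − δ^K ≥ 7/3·(1−3/4)/(3/4), i.e. δ^K ≤ 0.2222.
Since (3/4)^5 = 0.2373 and (3/4)^6 = 0.1780, the smallest such K is 6.

6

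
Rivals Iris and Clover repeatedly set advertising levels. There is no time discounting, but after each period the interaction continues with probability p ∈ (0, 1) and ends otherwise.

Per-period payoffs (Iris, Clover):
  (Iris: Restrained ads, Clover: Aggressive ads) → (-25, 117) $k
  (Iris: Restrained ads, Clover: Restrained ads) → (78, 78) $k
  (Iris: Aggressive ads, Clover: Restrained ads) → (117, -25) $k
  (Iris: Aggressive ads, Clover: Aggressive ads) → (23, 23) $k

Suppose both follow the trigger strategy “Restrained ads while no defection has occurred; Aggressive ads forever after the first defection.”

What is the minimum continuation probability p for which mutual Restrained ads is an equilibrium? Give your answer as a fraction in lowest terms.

Expected cooperation value is 78 + p·78 + p²·78 + … = 78/(1−p); deviation gives 117 + p·23/(1−p).
78 ≥ 117(1−p) + 23p ⇒ 94p ≥ 39 ⇒ p ≥ 39/94.

39/94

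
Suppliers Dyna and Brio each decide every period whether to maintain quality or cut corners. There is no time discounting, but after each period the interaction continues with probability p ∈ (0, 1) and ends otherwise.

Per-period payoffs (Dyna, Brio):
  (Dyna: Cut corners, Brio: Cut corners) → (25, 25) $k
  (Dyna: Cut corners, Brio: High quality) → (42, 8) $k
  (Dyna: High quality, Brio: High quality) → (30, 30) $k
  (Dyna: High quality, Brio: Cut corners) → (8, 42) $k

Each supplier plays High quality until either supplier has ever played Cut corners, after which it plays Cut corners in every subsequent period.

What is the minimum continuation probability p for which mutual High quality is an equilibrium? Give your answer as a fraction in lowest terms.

Expected cooperation value is 30 + p·30 + p²·30 + … = 30/(1−p); deviation gives 42 + p·25/(1−p).
30 ≥ 42(1−p) + 25p ⇒ 17p ≥ 12 ⇒ p ≥ 12/17.

12/17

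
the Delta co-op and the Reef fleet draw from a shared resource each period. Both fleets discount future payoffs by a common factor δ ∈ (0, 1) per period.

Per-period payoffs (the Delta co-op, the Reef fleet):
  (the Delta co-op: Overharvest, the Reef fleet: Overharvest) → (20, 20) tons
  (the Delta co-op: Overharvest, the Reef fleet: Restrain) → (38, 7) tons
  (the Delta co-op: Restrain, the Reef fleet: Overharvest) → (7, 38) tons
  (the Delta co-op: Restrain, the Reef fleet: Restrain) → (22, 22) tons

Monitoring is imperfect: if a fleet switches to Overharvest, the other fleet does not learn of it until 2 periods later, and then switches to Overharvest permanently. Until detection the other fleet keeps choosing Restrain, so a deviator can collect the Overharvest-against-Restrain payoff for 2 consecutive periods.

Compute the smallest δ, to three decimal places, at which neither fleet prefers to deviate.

0.943

Deviating for the 2 undetected periods gains 38−22 = 16 per period over cooperation, then loses 22−20 = 2 per period forever once punishment starts.
Gain: 16(1 + δ + … + δ^1); loss: 2·δ^2/(1−δ).
No profitable deviation ⇔ 16(1−δ^2) ≤ 2·δ^2, i.e. δ^2 ≥ 16/(16+2) = 8/9.
Hence δ ≥ (8/9)^(1/2) ≈ 0.943.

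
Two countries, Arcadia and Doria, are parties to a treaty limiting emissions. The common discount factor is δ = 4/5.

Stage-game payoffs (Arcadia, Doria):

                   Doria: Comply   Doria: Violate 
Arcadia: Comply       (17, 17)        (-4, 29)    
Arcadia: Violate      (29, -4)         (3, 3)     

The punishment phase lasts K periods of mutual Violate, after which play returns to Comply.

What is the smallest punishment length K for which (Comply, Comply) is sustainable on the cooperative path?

IC: δ(1−δ^K)/(1−δ) ≥ (29−17)/(17−3) = 6/7.
With δ = 4/5: need 1 − δ^K ≥ 6/7·(1−4/5)/(4/5), i.e. δ^K ≤ 0.7857.
Since (4/5)^1 = 0.8000 and (4/5)^2 = 0.6400, the smallest such K is 2.

2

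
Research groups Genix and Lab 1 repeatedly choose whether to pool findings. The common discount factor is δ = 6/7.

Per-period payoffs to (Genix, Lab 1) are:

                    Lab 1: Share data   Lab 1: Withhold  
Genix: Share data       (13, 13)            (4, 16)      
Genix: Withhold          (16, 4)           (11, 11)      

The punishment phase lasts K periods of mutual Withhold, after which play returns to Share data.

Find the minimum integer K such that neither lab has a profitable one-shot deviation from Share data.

Need Σ_{k=1}^{K} δ^k ≥ (16−13)/(13−11) = 1.5000 at δ = 6/7.
At K = 1 the sum is 0.8571 < 1.5000; at K = 2 it is 1.5918 ≥ 1.5000.
So the minimum punishment length is K = 2.

2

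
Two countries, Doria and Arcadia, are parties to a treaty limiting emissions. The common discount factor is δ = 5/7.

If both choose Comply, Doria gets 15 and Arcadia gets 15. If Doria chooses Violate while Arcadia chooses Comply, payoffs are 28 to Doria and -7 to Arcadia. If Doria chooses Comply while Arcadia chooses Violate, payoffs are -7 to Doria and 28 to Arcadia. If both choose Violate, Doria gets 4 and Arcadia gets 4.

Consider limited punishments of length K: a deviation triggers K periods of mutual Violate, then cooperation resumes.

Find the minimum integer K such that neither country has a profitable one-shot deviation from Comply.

IC: δ(1−δ^K)/(1−δ) ≥ (28−15)/(15−4) = 13/11.
With δ = 5/7: need 1 − δ^K ≥ 13/11·(1−5/7)/(5/7), i.e. δ^K ≤ 0.5273.
Since (5/7)^1 = 0.7143 and (5/7)^2 = 0.5102, the smallest such K is 2.

2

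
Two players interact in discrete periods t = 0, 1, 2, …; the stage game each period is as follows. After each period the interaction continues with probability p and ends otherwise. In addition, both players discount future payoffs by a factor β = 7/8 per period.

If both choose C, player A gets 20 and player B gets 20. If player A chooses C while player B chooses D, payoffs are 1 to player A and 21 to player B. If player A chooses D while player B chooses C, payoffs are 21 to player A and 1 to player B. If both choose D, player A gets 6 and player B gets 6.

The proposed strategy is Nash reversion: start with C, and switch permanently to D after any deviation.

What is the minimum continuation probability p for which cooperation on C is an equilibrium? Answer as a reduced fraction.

8/105

With continuation probability p and discount β, the effective per-period discount factor is βp.
Grim-trigger IC: βp ≥ (21−20)/(21−6) = 1/15.
So p ≥ (1/15)/(7/8) = 8/105.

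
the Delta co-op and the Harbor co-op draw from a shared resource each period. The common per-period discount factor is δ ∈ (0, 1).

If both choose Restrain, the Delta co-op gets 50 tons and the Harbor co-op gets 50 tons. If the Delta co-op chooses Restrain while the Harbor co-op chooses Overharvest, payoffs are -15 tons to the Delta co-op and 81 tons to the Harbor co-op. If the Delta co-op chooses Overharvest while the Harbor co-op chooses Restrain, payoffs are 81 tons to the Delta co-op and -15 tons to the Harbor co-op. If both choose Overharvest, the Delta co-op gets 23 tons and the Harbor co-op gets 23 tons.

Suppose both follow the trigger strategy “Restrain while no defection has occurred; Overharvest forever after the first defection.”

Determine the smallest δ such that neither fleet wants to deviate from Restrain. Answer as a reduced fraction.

50/(1−δ) ≥ 81 + 23δ/(1−δ)
50 ≥ 81 − 58δ
δ ≥ 31/58.

31/58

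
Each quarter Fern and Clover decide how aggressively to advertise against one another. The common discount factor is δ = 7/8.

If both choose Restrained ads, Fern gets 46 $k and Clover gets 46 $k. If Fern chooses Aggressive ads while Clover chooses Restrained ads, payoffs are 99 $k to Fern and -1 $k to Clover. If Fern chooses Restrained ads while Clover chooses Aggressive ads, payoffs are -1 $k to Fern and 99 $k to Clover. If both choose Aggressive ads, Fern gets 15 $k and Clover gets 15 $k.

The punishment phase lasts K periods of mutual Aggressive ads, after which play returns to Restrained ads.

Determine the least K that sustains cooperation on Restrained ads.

3

No profitable deviation requires (46−15)(δ+…+δ^K) ≥ 99−46, i.e. δ+…+δ^K ≥ 53/31 ≈ 1.7097.
With δ = 7/8, the partial sums are K=1: 0.8750, K=2: 1.6406, K=3: 2.3105.
K = 3 is the first length at which the sum reaches 1.7097.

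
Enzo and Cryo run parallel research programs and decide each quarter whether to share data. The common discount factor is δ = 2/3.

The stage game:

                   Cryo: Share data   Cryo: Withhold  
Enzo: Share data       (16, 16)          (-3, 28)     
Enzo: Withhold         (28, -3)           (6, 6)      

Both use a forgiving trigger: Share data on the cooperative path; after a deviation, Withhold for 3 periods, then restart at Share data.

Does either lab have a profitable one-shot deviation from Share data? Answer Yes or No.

No

Comparing payoff streams over the 4 periods until play realigns: cooperate → 16(1+δ+…+δ^3); deviate → 28 + 6(δ+…+δ^3).
Cooperation is sustained iff (16−6)(δ+…+δ^3) ≥ 28−16.
δ+…+δ^3 = 2/3·(1−(2/3)^3)/(1−2/3) = 1.4074, and (28−16)/(16−6) = 1.2000.
1.4074 ≥ 1.2000, so cooperation is sustainable.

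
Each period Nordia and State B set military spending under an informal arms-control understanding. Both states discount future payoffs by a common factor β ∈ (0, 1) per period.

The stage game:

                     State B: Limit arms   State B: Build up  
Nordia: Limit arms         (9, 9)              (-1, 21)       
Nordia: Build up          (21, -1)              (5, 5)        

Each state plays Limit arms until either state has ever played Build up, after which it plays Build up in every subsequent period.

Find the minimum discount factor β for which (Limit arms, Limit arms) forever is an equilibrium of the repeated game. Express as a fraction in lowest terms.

3/4

One-period gain from deviating is 21 − 9 = 12. The loss is 9 − 5 = 4 in every subsequent period, with present value 4·β/(1−β).
Deviation is unprofitable when 4·β/(1−β) ≥ 12, i.e. β/(1−β) ≥ 3.
Equivalently β ≥ 12/(12+4) = 3/4.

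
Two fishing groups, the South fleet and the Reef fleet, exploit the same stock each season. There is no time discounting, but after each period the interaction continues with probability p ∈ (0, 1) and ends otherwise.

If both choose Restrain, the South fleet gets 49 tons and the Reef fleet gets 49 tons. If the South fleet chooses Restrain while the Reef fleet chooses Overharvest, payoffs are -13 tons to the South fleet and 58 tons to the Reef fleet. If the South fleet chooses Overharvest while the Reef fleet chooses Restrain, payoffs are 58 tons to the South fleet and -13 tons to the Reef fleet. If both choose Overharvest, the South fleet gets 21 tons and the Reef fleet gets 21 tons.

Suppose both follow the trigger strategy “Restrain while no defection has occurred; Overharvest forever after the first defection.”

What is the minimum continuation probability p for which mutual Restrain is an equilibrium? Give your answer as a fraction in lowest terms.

Expected cooperation value is 49 + p·49 + p²·49 + … = 49/(1−p); deviation gives 58 + p·21/(1−p).
49 ≥ 58(1−p) + 21p ⇒ 37p ≥ 9 ⇒ p ≥ 9/37.

9/37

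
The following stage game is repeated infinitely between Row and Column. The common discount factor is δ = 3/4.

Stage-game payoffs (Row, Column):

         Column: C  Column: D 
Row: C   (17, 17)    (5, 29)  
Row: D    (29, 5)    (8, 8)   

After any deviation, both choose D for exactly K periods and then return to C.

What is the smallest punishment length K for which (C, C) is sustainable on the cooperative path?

3

IC: δ(1−δ^K)/(1−δ) ≥ (29−17)/(17−8) = 4/3.
With δ = 3/4: need 1 − δ^K ≥ 4/3·(1−3/4)/(3/4), i.e. δ^K ≤ 0.5556.
Since (3/4)^2 = 0.5625 and (3/4)^3 = 0.4219, the smallest such K is 3.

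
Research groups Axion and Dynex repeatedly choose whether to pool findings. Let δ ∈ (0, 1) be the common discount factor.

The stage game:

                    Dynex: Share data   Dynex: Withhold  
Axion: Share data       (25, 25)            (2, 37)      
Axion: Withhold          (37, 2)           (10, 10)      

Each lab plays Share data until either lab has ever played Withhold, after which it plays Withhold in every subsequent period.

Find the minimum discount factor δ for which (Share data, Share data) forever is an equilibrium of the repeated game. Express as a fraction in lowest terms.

Under grim trigger the critical discount factor is (T−C)/(T−P) with T = 37, C = 25, P = 10.
δ* = (37−25)/(37−10) = 12/27 = 4/9.

4/9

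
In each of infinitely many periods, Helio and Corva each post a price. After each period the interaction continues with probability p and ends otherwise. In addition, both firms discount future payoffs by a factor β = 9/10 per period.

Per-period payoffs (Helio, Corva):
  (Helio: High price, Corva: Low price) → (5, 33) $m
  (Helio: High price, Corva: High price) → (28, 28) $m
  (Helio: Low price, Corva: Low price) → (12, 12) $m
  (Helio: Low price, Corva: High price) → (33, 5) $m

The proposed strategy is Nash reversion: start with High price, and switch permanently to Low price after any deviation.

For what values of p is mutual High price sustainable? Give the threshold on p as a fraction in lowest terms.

Expected continuation weight on next period's payoff is β·p = 9/10·p, which plays the role of the discount factor.
Cooperation requires 9/10·p ≥ (33−28)/(33−12) = 5/21, hence p ≥ 50/189.

50/189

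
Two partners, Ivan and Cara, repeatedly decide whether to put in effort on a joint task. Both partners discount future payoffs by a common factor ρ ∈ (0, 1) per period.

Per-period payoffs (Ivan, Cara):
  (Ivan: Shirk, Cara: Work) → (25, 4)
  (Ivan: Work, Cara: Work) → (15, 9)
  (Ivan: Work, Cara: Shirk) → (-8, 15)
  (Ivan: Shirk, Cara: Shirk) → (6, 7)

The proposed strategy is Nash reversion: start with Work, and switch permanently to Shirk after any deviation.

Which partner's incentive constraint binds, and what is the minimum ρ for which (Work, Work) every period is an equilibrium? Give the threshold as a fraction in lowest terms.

For Ivan: deviation gain 25−15 = 10, per-period punishment loss 15−6 = 9. IC gives ρ ≥ 10/19.
For Cara: gain 6, loss 2 per period, so ρ ≥ 6/8 = 3/4.
The tighter constraint is Cara's, so cooperation needs ρ ≥ 3/4.

Cara; ρ ≥ 3/4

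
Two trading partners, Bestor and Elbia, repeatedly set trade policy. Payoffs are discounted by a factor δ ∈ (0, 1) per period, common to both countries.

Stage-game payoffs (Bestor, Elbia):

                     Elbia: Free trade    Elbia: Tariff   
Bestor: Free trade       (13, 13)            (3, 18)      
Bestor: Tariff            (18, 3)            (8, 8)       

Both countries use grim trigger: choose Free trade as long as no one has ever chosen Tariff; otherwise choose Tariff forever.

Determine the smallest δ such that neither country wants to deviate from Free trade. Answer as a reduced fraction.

Cooperation forever yields 13 each period: 13/(1−δ).
Deviating yields 18 once, then 8 forever: 18 + 8δ/(1−δ).
No profitable deviation requires 13/(1−δ) ≥ 18 + 8δ/(1−δ).
Multiplying by (1−δ): 13 ≥ 18(1−δ) + 8δ = 18 − 10δ.
So 10δ ≥ 5, i.e. δ ≥ 5/10 = 1/2.

1/2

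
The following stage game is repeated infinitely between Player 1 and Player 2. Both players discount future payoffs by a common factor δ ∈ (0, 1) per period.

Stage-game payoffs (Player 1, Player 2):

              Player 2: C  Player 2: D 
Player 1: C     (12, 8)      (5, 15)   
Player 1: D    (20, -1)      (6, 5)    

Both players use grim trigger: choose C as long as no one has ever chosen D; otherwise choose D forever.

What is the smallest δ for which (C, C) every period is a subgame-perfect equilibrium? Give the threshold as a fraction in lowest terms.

7/10

Player 1's threshold: (20−12)/(20−6) = 4/7.
Player 2's threshold: (15−8)/(15−5) = 7/10.
4/7 < 7/10, so Player 2 binds and δ* = 7/10.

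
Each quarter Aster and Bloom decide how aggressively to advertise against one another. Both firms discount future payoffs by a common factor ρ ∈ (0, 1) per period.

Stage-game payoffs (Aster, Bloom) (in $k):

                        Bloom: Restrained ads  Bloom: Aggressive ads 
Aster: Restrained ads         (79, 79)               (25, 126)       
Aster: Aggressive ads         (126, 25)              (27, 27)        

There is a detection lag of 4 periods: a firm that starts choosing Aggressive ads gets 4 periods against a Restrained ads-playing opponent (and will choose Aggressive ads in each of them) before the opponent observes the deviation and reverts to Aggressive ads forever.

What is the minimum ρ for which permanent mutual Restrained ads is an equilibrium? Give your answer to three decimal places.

The best deviation is to choose Aggressive ads for all 4 undetected periods, earning 126 each, then 27 forever once detected.
Deviation value: 126(1−ρ^4)/(1−ρ) + 27ρ^4/(1−ρ); cooperation value: 79/(1−ρ).
IC: 79 ≥ 126(1−ρ^4) + 27ρ^4 = 126 − 99ρ^4.
So ρ^4 ≥ 47/99, giving ρ ≥ (47/99)^(1/4) ≈ 0.830.

0.830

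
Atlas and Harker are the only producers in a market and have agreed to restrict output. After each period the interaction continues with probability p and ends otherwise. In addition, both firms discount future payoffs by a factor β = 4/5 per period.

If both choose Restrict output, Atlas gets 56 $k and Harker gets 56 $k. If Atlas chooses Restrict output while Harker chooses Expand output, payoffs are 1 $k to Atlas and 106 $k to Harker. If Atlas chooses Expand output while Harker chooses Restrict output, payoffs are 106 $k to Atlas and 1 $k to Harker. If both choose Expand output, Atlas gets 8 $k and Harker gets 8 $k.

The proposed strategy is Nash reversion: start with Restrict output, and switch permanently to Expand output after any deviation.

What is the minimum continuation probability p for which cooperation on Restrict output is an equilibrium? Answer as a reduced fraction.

Expected continuation weight on next period's payoff is β·p = 4/5·p, which plays the role of the discount factor.
Cooperation requires 4/5·p ≥ (106−56)/(106−8) = 25/49, hence p ≥ 125/196.

125/196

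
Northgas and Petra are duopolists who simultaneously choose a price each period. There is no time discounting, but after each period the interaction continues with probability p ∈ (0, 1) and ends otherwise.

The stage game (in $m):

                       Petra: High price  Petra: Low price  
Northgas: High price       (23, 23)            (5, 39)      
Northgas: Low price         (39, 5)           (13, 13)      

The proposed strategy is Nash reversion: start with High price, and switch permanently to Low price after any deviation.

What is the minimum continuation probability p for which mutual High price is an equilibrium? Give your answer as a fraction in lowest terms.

Expected cooperation value is 23 + p·23 + p²·23 + … = 23/(1−p); deviation gives 39 + p·13/(1−p).
23 ≥ 39(1−p) + 13p ⇒ 26p ≥ 16 ⇒ p ≥ 16/26 = 8/13.

8/13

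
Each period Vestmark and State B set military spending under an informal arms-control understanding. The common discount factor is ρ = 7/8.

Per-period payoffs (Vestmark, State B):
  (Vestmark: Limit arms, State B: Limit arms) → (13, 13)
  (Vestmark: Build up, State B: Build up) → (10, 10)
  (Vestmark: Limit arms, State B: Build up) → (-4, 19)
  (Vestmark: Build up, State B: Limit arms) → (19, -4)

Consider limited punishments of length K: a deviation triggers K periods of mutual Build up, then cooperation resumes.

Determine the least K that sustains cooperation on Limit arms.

IC: ρ(1−ρ^K)/(1−ρ) ≥ (19−13)/(13−10) = 2.
With ρ = 7/8: need 1 − ρ^K ≥ 2·(1−7/8)/(7/8), i.e. ρ^K ≤ 0.7143.
Since (7/8)^2 = 0.7656 and (7/8)^3 = 0.6699, the smallest such K is 3.

3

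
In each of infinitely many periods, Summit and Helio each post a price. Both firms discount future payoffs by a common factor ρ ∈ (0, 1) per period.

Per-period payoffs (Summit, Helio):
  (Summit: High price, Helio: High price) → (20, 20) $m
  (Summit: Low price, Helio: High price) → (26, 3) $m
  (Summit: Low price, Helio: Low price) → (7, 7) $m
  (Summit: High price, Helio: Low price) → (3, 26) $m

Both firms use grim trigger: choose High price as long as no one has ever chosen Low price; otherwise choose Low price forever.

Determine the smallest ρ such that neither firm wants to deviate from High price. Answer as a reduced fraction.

6/19

20/(1−ρ) ≥ 26 + 7ρ/(1−ρ)
20 ≥ 26 − 19ρ
ρ ≥ 6/19.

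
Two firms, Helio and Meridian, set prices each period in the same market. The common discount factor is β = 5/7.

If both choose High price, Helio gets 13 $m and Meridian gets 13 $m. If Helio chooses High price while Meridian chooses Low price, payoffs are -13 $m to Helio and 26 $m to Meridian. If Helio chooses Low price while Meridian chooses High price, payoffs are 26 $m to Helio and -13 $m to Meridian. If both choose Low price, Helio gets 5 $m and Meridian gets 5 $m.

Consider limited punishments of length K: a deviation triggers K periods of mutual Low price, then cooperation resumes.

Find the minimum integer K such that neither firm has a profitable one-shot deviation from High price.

4

IC: β(1−β^K)/(1−β) ≥ (26−13)/(13−5) = 13/8.
With β = 5/7: need 1 − β^K ≥ 13/8·(1−5/7)/(5/7), i.e. β^K ≤ 0.3500.
Since (5/7)^3 = 0.3644 and (5/7)^4 = 0.2603, the smallest such K is 4.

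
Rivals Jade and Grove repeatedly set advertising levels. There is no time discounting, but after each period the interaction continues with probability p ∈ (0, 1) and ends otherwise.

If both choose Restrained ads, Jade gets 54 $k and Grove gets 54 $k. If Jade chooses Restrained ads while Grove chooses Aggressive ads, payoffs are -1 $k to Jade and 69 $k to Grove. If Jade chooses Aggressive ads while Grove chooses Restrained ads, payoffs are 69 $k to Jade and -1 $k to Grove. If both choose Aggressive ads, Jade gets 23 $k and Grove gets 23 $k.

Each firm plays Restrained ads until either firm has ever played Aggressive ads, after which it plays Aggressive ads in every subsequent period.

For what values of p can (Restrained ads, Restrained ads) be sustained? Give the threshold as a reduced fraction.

15/46

Expected cooperation value is 54 + p·54 + p²·54 + … = 54/(1−p); deviation gives 69 + p·23/(1−p).
54 ≥ 69(1−p) + 23p ⇒ 46p ≥ 15 ⇒ p ≥ 15/46.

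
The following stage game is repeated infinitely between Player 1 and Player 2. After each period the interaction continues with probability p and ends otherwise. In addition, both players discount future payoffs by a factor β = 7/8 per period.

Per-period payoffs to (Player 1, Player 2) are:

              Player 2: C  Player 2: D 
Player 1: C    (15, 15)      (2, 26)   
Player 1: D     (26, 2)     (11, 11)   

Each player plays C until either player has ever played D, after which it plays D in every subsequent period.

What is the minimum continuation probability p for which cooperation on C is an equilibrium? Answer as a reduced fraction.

Expected continuation weight on next period's payoff is β·p = 7/8·p, which plays the role of the discount factor.
Cooperation requires 7/8·p ≥ (26−15)/(26−11) = 11/15, hence p ≥ 88/105.

88/105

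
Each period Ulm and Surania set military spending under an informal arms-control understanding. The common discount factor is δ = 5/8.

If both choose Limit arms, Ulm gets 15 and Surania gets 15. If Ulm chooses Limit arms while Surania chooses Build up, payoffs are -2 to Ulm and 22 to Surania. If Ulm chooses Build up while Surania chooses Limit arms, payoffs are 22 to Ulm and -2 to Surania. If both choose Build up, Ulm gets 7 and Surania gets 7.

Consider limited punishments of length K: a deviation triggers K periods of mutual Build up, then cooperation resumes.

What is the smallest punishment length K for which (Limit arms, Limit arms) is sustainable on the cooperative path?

2

IC: δ(1−δ^K)/(1−δ) ≥ (22−15)/(15−7) = 7/8.
With δ = 5/8: need 1 − δ^K ≥ 7/8·(1−5/8)/(5/8), i.e. δ^K ≤ 0.4750.
Since (5/8)^1 = 0.6250 and (5/8)^2 = 0.3906, the smallest such K is 2.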